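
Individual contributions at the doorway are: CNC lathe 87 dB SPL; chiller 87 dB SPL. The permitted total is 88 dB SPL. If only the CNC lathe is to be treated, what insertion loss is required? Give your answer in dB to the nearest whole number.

6 dB

The untreated sources together contribute 10^(87/10) = 5.012e+08, i.e. 87.00 dB SPL.
The limit corresponds to 10^(88/10) = 6.310e+08; subtracting the fixed part leaves 1.298e+08 for the CNC lathe, i.e. 81.13 dB SPL.
Required insertion loss = 87 − 81.13 = 5.87 dB.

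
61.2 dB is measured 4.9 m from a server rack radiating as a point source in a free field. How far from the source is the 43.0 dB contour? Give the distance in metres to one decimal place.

For a point source L₁ − L₂ = 20·log₁₀(r₂/r₁), so r₂ = r₁·10^((L₁−L₂)/20).
r₂ = 4.9·10^((61.2−43.0)/20) = 4.9·10^(18.2/20) = 39.83 m.

39.8 m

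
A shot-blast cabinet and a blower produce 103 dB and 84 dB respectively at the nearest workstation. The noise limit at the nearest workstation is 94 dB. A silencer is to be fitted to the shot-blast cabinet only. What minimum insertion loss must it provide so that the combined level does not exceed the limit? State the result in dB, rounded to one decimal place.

Fixed contribution from the other source: Σ 10^(L/10) = 10^(84/10) = 2.512e+08 (84.00 dB).
To meet 94 dB overall, the treated shot-blast cabinet may contribute at most 10^(94/10) − 2.512e+08 = 2.261e+09, i.e. 93.54 dB.
Required insertion loss = 103 − 93.54 = 9.46 dB.

9.5 dB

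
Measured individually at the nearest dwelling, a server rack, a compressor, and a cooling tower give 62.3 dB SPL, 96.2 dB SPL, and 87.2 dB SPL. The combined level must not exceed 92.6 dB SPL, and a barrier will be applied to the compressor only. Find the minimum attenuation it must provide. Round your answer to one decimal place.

Everything except the compressor sums to 10^(62.3/10) + 10^(87.2/10) = 5.265e+08 in linear terms, 87.21 dB SPL.
To meet 92.6 dB SPL overall, the treated compressor may contribute at most 10^(92.6/10) − 5.265e+08 = 1.293e+09, i.e. 91.12 dB SPL.
So the compressor must be reduced from 96.2 to 91.12 dB SPL: IL = 5.08 dB.

5.1 dB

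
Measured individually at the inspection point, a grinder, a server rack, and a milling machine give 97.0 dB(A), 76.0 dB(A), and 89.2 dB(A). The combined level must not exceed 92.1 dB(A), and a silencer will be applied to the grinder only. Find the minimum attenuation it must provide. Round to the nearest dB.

8 dB

Fixed contribution from the other sources: Σ 10^(L/10) = 10^(76.0/10) + 10^(89.2/10) = 8.716e+08 (89.40 dB(A)).
The limit corresponds to 10^(92.1/10) = 1.622e+09; subtracting the fixed part leaves 7.502e+08 for the grinder, i.e. 88.75 dB(A).
Required insertion loss = 97.0 − 88.75 = 8.25 dB.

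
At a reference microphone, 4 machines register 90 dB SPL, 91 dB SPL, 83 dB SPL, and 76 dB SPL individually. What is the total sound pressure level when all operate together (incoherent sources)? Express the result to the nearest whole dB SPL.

For uncorrelated sources the intensities add, so convert each level to linear form, sum, and take 10·log₁₀ of the total.
Σ 10^(L/10) = 10^(90/10) + 10^(91/10) + 10^(83/10) + 10^(76/10) = 2.498e+09.
L_total = 10·log₁₀(2.498e+09) = 93.98 dB SPL.

94 dB SPL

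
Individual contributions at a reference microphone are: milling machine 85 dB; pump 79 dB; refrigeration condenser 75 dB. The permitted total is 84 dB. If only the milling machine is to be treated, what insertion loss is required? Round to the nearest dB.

Everything except the milling machine sums to 10^(79/10) + 10^(75/10) = 1.111e+08 in linear terms, 80.46 dB.
The limit corresponds to 10^(84/10) = 2.512e+08; subtracting the fixed part leaves 1.401e+08 for the milling machine, i.e. 81.47 dB.
Required insertion loss = 85 − 81.47 = 3.53 dB.

4 dB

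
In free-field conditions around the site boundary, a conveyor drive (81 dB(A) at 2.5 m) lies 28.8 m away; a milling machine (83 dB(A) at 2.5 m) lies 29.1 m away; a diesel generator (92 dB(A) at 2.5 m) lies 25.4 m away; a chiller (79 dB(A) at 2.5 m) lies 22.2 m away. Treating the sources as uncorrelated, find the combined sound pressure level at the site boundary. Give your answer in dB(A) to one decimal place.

Propagate each source to the receiver with L = L_ref − 20·log₁₀(r/r_ref), then add intensities.
conveyor drive: 81 − 20·log₁₀(28.8/2.5) = 81 − 21.23 = 59.77 dB(A).
milling machine: 83 − 20·log₁₀(29.1/2.5) = 83 − 21.32 = 61.68 dB(A).
diesel generator: 92 − 20·log₁₀(25.4/2.5) = 92 − 20.14 = 71.86 dB(A).
chiller: 79 − 20·log₁₀(22.2/2.5) = 79 − 18.97 = 60.03 dB(A).
Σ 10^(L/10) = 1.878e+07 → L_total = 10·log₁₀(1.878e+07) = 72.74 dB(A).

72.7 dB(A)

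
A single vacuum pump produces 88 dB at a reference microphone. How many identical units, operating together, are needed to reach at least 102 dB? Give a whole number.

26

N identical sources give L₁ + 10·log₁₀ N, so require 10·log₁₀ N ≥ 102 − 88 = 14.0 dB.
N ≥ 10^(14.0/10) = 25.119, so N = 26.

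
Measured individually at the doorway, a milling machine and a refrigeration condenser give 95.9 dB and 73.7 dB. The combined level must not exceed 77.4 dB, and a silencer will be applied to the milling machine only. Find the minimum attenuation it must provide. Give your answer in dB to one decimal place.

20.9 dB

Fixed contribution from the other source: Σ 10^(L/10) = 10^(73.7/10) = 2.344e+07 (73.70 dB).
The limit corresponds to 10^(77.4/10) = 5.495e+07; subtracting the fixed part leaves 3.151e+07 for the milling machine, i.e. 74.98 dB.
Required insertion loss = 95.9 − 74.98 = 20.92 dB.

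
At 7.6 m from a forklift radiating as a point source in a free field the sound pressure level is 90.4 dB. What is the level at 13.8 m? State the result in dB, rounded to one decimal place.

85.2 dB

For a point source, L₂ = L₁ − 20·log₁₀(r₂/r₁).
L₂ = 90.4 − 20·log₁₀(13.8/7.6) = 90.4 − 5.181 = 85.22 dB.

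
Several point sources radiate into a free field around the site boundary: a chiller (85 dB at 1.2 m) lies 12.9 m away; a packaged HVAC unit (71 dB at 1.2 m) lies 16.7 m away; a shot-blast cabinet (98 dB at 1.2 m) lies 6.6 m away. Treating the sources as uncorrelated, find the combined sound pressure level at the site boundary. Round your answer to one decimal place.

83.3 dB

Apply inverse-square spreading to bring every level to the receiver, then sum 10^(L/10).
chiller: 85 − 20·log₁₀(12.9/1.2) = 85 − 20.63 = 64.37 dB.
packaged HVAC unit: 71 − 20·log₁₀(16.7/1.2) = 71 − 22.87 = 48.13 dB.
shot-blast cabinet: 98 − 20·log₁₀(6.6/1.2) = 98 − 14.81 = 83.19 dB.
Σ 10^(L/10) = 2.114e+08 → L_total = 10·log₁₀(2.114e+08) = 83.25 dB.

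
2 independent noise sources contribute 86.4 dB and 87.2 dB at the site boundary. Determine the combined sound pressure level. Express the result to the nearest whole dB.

For uncorrelated sources the intensities add, so convert each level to linear form, sum, and take 10·log₁₀ of the total.
Σ 10^(L/10) = 10^(86.4/10) + 10^(87.2/10) = 9.613e+08.
L_total = 10·log₁₀(9.613e+08) = 89.83 dB.

90 dB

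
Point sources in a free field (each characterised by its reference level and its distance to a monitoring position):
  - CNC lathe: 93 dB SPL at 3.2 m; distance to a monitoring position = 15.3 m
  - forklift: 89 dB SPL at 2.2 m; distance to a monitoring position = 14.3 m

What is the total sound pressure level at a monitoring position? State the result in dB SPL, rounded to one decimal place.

First find each source's level at the receiver (point-source: −20·log₁₀(r/r_ref)), then combine on an intensity basis.
CNC lathe: 93 − 20·log₁₀(15.3/3.2) = 93 − 13.59 = 79.41 dB SPL.
forklift: 89 − 20·log₁₀(14.3/2.2) = 89 − 16.26 = 72.74 dB SPL.
Σ 10^(L/10) = 1.061e+08 → L_total = 10·log₁₀(1.061e+08) = 80.26 dB SPL.

80.3 dB SPL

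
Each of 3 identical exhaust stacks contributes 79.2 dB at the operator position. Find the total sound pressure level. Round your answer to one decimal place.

84.0 dB

L_total = L₁ + 10·log₁₀ N for N identical incoherent sources.
L_total = 79.2 + 10·log₁₀(3) = 79.2 + 4.771 = 83.97 dB.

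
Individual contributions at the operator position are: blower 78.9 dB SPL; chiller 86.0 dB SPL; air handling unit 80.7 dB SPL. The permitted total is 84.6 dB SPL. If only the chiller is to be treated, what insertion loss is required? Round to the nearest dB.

6 dB

The untreated sources together contribute 10^(78.9/10) + 10^(80.7/10) = 1.951e+08, i.e. 82.90 dB SPL.
The limit corresponds to 10^(84.6/10) = 2.884e+08; subtracting the fixed part leaves 9.329e+07 for the chiller, i.e. 79.70 dB SPL.
Required insertion loss = 86.0 − 79.70 = 6.30 dB.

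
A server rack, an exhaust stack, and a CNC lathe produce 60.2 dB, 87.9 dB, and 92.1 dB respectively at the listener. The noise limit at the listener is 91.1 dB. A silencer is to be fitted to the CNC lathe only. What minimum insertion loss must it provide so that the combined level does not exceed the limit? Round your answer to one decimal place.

3.8 dB

Everything except the CNC lathe sums to 10^(60.2/10) + 10^(87.9/10) = 6.176e+08 in linear terms, 87.91 dB.
To meet 91.1 dB overall, the treated CNC lathe may contribute at most 10^(91.1/10) − 6.176e+08 = 6.706e+08, i.e. 88.26 dB.
Required insertion loss = 92.1 − 88.26 = 3.84 dB.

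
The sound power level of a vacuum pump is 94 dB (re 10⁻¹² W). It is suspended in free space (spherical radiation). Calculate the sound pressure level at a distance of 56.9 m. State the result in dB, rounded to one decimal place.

47.9 dB

Free-field spherical radiation: L_p = L_w − 10·log₁₀(4π·r²), r = 56.9 m.
4π·r² = 4.069e+04 m², 10·log₁₀ of that is 46.094 dB.
L_p = 94 − 46.094 = 47.91 dB.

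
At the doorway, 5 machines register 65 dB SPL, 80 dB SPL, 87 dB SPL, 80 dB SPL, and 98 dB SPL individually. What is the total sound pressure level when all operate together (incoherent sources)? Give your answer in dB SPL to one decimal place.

98.5 dB SPL

Incoherent sources combine by intensity addition: L_total = 10·log₁₀(Σ 10^(L_i/10)).
Σ 10^(L/10) = 10^(65/10) + 10^(80/10) + 10^(87/10) + 10^(80/10) + 10^(98/10) = 7.014e+09.
L_total = 10·log₁₀(7.014e+09) = 98.46 dB SPL.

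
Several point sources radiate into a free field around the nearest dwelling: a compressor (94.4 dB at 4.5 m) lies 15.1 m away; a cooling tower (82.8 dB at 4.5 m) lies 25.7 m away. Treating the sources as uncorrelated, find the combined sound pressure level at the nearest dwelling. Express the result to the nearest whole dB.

84 dB

Propagate each source to the receiver with L = L_ref − 20·log₁₀(r/r_ref), then add intensities.
compressor: 94.4 − 20·log₁₀(15.1/4.5) = 94.4 − 10.52 = 83.88 dB.
cooling tower: 82.8 − 20·log₁₀(25.7/4.5) = 82.8 − 15.13 = 67.67 dB.
Σ 10^(L/10) = 2.505e+08 → L_total = 10·log₁₀(2.505e+08) = 83.99 dB.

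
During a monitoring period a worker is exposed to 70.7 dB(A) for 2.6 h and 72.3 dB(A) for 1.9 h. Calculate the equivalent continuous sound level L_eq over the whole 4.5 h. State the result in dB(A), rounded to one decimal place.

71.4 dB(A)

Weight each interval's intensity by its duration and average over T = 4.5 h:
Σ tᵢ·10^(Lᵢ/10) = 2.6·10^(70.7/10) + 1.9·10^(72.3/10) = 6.281e+07.
L_eq = 10·log₁₀(6.281e+07/4.5) = 71.45 dB(A).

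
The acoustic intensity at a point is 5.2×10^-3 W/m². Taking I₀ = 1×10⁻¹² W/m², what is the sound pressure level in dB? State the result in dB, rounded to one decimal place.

L = 10·log₁₀(I/I₀) = 10·log₁₀(5.2×10^-3/10⁻¹²) = 10·log₁₀(5.2×10^9).
L = 10·(0.7160 + 9) = 97.16 dB.

97.2 dB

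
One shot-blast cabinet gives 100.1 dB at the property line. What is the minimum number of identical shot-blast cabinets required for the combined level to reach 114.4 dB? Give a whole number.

27

N identical sources give L₁ + 10·log₁₀ N, so require 10·log₁₀ N ≥ 114.4 − 100.1 = 14.3 dB.
N ≥ 10^(14.3/10) = 26.915, so N = 27.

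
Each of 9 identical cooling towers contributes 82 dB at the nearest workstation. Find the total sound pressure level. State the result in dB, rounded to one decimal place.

L_total = L₁ + 10·log₁₀ N for N identical incoherent sources.
L_total = 82 + 10·log₁₀(9) = 82 + 9.542 = 91.54 dB.

91.5 dB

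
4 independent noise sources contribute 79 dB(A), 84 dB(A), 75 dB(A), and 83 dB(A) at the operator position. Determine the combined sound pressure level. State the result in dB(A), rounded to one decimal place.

Incoherent sources combine by intensity addition: L_total = 10·log₁₀(Σ 10^(L_i/10)).
Σ 10^(L/10) = 10^(79/10) + 10^(84/10) + 10^(75/10) + 10^(83/10) = 5.618e+08.
L_total = 10·log₁₀(5.618e+08) = 87.50 dB(A).

87.5 dB(A)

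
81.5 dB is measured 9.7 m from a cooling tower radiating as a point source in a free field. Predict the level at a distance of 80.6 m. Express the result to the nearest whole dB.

63 dB

Point-source attenuation: ΔL = 20·log₁₀(r₂/r₁) = 20·log₁₀(80.6/9.7) = 18.391 dB.
L₂ = 81.5 − 20·log₁₀(80.6/9.7) = 81.5 − 18.391 = 63.11 dB.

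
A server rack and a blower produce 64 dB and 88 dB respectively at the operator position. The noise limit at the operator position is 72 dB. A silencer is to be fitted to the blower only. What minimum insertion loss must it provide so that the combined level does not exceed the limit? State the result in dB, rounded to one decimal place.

The untreated sources together contribute 10^(64/10) = 2.512e+06, i.e. 64.00 dB.
The limit corresponds to 10^(72/10) = 1.585e+07; subtracting the fixed part leaves 1.334e+07 for the blower, i.e. 71.25 dB.
Required insertion loss = 88 − 71.25 = 16.75 dB.

16.7 dB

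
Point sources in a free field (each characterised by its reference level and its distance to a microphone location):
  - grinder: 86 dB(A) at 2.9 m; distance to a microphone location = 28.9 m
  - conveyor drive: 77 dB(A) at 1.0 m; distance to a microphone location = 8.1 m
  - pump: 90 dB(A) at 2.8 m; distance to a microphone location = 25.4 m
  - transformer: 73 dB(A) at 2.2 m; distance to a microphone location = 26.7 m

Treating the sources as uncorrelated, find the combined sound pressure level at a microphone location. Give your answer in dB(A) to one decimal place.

Apply inverse-square spreading to bring every level to the receiver, then sum 10^(L/10).
grinder: 86 − 20·log₁₀(28.9/2.9) = 86 − 19.97 = 66.03 dB(A).
conveyor drive: 77 − 20·log₁₀(8.1/1.0) = 77 − 18.17 = 58.83 dB(A).
pump: 90 − 20·log₁₀(25.4/2.8) = 90 − 19.15 = 70.85 dB(A).
transformer: 73 − 20·log₁₀(26.7/2.2) = 73 − 21.68 = 51.32 dB(A).
Σ 10^(L/10) = 1.706e+07 → L_total = 10·log₁₀(1.706e+07) = 72.32 dB(A).

72.3 dB(A)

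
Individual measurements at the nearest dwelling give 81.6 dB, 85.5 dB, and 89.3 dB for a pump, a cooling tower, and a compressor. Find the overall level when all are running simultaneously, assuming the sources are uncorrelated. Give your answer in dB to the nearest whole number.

For uncorrelated sources the intensities add, so convert each level to linear form, sum, and take 10·log₁₀ of the total.
Σ 10^(L/10) = 10^(81.6/10) + 10^(85.5/10) + 10^(89.3/10) = 1.350e+09.
L_total = 10·log₁₀(1.350e+09) = 91.30 dB.

91 dB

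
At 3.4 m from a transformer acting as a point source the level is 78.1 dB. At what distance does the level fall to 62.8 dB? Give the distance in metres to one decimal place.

19.8 m

For a point source L₁ − L₂ = 20·log₁₀(r₂/r₁), so r₂ = r₁·10^((L₁−L₂)/20).
r₂ = 3.4·10^((78.1−62.8)/20) = 3.4·10^(15.3/20) = 19.79 m.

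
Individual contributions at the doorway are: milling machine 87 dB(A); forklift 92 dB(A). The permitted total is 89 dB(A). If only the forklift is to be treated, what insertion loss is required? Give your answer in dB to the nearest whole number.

Everything except the forklift sums to 10^(87/10) = 5.012e+08 in linear terms, 87.00 dB(A).
The limit corresponds to 10^(89/10) = 7.943e+08; subtracting the fixed part leaves 2.931e+08 for the forklift, i.e. 84.67 dB(A).
Required insertion loss = 92 − 84.67 = 7.33 dB.

7 dB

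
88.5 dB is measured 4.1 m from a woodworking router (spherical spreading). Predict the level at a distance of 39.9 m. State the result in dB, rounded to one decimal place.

Spherical spreading from a point source gives a 20·log₁₀(r₂/r₁) drop.
L₂ = 88.5 − 20·log₁₀(39.9/4.1) = 88.5 − 19.764 = 68.74 dB.

68.7 dB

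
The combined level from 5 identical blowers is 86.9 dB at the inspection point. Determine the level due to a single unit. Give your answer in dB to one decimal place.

For N identical incoherent sources L_total = L₁ + 10·log₁₀ N, so L₁ = 86.9 − 10·log₁₀(5) = 86.9 − 6.990.

79.9 dB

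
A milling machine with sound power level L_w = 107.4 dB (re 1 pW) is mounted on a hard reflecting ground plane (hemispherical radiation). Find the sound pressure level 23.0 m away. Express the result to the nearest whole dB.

L_p = L_w − 10·log₁₀(2π·r²) with r = 23.0 m.
2π·r² = 3324 m², 10·log₁₀ of that is 35.216 dB.
L_p = 107.4 − 35.216 = 72.18 dB.

72 dB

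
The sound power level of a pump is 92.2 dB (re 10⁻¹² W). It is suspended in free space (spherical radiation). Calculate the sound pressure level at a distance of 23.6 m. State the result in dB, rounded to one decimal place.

53.7 dB

L_p = L_w − 10·log₁₀(4π·r²) with r = 23.6 m.
4π·r² = 6999 m², 10·log₁₀ of that is 38.450 dB.
L_p = 92.2 − 38.450 = 53.75 dB.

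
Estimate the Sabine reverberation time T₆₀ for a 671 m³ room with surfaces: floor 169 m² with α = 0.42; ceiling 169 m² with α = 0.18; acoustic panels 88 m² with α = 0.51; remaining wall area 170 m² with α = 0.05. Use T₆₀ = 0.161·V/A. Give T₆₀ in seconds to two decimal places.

0.70 s

A = Σ Sᵢαᵢ = 169·0.42 + 169·0.18 + 88·0.51 + 170·0.05 = 154.78 m².
T₆₀ = 0.161 × 671 / 154.78 = 0.698 s.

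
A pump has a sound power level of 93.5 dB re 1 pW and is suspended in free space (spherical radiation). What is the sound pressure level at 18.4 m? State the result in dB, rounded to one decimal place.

L_p = L_w − 10·log₁₀(4π·r²) with r = 18.4 m.
4π·r² = 4254 m², 10·log₁₀ of that is 36.288 dB.
L_p = 93.5 − 36.288 = 57.21 dB.

57.2 dB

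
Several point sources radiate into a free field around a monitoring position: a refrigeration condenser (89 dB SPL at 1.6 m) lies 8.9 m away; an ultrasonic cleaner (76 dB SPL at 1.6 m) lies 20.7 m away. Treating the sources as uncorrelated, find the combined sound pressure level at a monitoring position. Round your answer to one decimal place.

First find each source's level at the receiver (point-source: −20·log₁₀(r/r_ref)), then combine on an intensity basis.
refrigeration condenser: 89 − 20·log₁₀(8.9/1.6) = 89 − 14.91 = 74.09 dB SPL.
ultrasonic cleaner: 76 − 20·log₁₀(20.7/1.6) = 76 − 22.24 = 53.76 dB SPL.
Σ 10^(L/10) = 2.591e+07 → L_total = 10·log₁₀(2.591e+07) = 74.13 dB SPL.

74.1 dB SPL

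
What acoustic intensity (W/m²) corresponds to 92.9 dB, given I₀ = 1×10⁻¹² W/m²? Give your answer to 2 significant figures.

I/I₀ = 10^(92.9/10) = 1.95e+09, so I = 1.95e+09 × 10⁻¹² W/m².

0.0019 W/m²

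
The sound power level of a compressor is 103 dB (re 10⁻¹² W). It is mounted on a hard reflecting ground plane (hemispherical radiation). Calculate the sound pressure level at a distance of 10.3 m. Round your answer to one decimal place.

74.8 dB

The power spreads over a hemisphere of area 2π·r², so L_p = L_w − 10·log₁₀(2π·r²).
2π·r² = 666.6 m², 10·log₁₀ of that is 28.239 dB.
L_p = 103 − 28.239 = 74.76 dB.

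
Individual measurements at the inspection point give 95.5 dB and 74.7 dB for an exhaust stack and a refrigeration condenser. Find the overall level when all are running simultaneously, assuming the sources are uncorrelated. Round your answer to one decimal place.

95.5 dB

For uncorrelated sources the intensities add, so convert each level to linear form, sum, and take 10·log₁₀ of the total.
Σ 10^(L/10) = 10^(95.5/10) + 10^(74.7/10) = 3.578e+09.
L_total = 10·log₁₀(3.578e+09) = 95.54 dB.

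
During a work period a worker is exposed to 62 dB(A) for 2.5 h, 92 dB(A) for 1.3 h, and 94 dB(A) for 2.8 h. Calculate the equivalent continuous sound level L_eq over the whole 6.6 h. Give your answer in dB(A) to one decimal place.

L_eq = 10·log₁₀[(1/T)·Σ tᵢ·10^(Lᵢ/10)] with T = 6.6 h.
Σ tᵢ·10^(Lᵢ/10) = 2.5·10^(62/10) + 1.3·10^(92/10) + 2.8·10^(94/10) = 9.098e+09.
L_eq = 10·log₁₀(9.098e+09/6.6) = 91.39 dB(A).

91.4 dB(A)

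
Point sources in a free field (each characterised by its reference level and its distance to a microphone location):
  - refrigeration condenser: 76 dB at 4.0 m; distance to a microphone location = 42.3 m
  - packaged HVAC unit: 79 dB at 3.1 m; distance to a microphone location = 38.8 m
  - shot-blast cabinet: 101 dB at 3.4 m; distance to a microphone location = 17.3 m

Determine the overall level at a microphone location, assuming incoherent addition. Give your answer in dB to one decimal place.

Apply inverse-square spreading to bring every level to the receiver, then sum 10^(L/10).
refrigeration condenser: 76 − 20·log₁₀(42.3/4.0) = 76 − 20.49 = 55.51 dB.
packaged HVAC unit: 79 − 20·log₁₀(38.8/3.1) = 79 − 21.95 = 57.05 dB.
shot-blast cabinet: 101 − 20·log₁₀(17.3/3.4) = 101 − 14.13 = 86.87 dB.
Σ 10^(L/10) = 4.871e+08 → L_total = 10·log₁₀(4.871e+08) = 86.88 dB.

86.9 dB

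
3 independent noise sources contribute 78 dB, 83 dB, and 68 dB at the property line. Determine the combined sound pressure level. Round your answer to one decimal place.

For uncorrelated sources the intensities add, so convert each level to linear form, sum, and take 10·log₁₀ of the total.
Σ 10^(L/10) = 10^(78/10) + 10^(83/10) + 10^(68/10) = 2.689e+08.
L_total = 10·log₁₀(2.689e+08) = 84.30 dB.

84.3 dB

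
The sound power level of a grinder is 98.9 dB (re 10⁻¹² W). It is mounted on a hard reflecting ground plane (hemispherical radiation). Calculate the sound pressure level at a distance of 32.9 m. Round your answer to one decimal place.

60.6 dB

L_p = L_w − 10·log₁₀(2π·r²) with r = 32.9 m.
2π·r² = 6801 m², 10·log₁₀ of that is 38.326 dB.
L_p = 98.9 − 38.326 = 60.57 dB.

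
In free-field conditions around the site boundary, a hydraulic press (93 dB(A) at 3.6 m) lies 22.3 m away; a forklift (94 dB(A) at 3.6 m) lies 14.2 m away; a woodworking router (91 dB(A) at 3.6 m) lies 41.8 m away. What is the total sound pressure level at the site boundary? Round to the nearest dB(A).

83 dB(A)

First find each source's level at the receiver (point-source: −20·log₁₀(r/r_ref)), then combine on an intensity basis.
hydraulic press: 93 − 20·log₁₀(22.3/3.6) = 93 − 15.84 = 77.16 dB(A).
forklift: 94 − 20·log₁₀(14.2/3.6) = 94 − 11.92 = 82.08 dB(A).
woodworking router: 91 − 20·log₁₀(41.8/3.6) = 91 − 21.30 = 69.70 dB(A).
Σ 10^(L/10) = 2.228e+08 → L_total = 10·log₁₀(2.228e+08) = 83.48 dB(A).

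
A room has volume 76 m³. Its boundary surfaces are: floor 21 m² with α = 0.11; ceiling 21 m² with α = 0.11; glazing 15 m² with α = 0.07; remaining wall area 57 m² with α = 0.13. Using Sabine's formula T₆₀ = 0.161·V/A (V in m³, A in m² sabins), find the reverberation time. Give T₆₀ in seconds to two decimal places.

Summing Sᵢαᵢ: 21·0.11 + 21·0.11 + 15·0.07 + 57·0.13 = 13.08 m².
T₆₀ = 0.161 × 76 / 13.08 = 0.935 s.

0.94 s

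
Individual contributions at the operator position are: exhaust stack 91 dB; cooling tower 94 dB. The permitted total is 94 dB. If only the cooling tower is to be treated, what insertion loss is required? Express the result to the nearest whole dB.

3 dB

Fixed contribution from the other source: Σ 10^(L/10) = 10^(91/10) = 1.259e+09 (91.00 dB).
The limit corresponds to 10^(94/10) = 2.512e+09; subtracting the fixed part leaves 1.253e+09 for the cooling tower, i.e. 90.98 dB.
So the cooling tower must be reduced from 94 to 90.98 dB: IL = 3.02 dB.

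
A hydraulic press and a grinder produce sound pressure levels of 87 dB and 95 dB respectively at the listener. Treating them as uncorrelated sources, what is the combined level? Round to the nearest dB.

96 dB

Incoherent sources combine by intensity addition: L_total = 10·log₁₀(Σ 10^(L_i/10)).
Σ 10^(L/10) = 10^(87/10) + 10^(95/10) = 3.663e+09.
L_total = 10·log₁₀(3.663e+09) = 95.64 dB.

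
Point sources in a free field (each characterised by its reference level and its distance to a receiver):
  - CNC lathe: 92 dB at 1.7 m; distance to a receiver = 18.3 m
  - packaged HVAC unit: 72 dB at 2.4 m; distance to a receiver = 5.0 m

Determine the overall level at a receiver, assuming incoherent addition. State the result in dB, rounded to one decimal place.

First find each source's level at the receiver (point-source: −20·log₁₀(r/r_ref)), then combine on an intensity basis.
CNC lathe: 92 − 20·log₁₀(18.3/1.7) = 92 − 20.64 = 71.36 dB.
packaged HVAC unit: 72 − 20·log₁₀(5.0/2.4) = 72 − 6.38 = 65.62 dB.
Σ 10^(L/10) = 1.733e+07 → L_total = 10·log₁₀(1.733e+07) = 72.39 dB.

72.4 dB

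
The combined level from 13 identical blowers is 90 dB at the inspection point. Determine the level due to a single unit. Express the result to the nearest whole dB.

79 dB

For N identical incoherent sources L_total = L₁ + 10·log₁₀ N, so L₁ = 90 − 10·log₁₀(13) = 90 − 11.139.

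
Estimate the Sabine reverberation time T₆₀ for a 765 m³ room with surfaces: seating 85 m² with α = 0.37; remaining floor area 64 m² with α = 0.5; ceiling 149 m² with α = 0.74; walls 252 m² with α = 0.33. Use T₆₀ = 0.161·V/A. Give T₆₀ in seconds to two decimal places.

Total absorption A = 85·0.37 + 64·0.5 + 149·0.74 + 252·0.33 = 256.87 m² sabins.
T₆₀ = 0.161·V/A = 0.161·765/256.87 = 0.479 s.

0.48 s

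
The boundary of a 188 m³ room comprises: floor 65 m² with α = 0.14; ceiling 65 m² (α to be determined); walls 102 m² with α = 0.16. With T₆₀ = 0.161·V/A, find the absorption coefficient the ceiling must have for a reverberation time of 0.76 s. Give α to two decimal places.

Required total absorption A = 0.161·188/0.76 = 39.83 m².
Absorption from the other surfaces = 65·0.14 + 102·0.16 = 25.42 m², so the ceiling must supply 14.41 m² over 65 m².
α = 14.41/65 = 0.222.

0.22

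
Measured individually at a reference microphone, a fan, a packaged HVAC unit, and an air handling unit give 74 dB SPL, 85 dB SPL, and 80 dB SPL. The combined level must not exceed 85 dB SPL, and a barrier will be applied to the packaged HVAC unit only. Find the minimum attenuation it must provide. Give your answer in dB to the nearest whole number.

2 dB

Everything except the packaged HVAC unit sums to 10^(74/10) + 10^(80/10) = 1.251e+08 in linear terms, 80.97 dB SPL.
The limit corresponds to 10^(85/10) = 3.162e+08; subtracting the fixed part leaves 1.911e+08 for the packaged HVAC unit, i.e. 82.81 dB SPL.
Required insertion loss = 85 − 82.81 = 2.19 dB.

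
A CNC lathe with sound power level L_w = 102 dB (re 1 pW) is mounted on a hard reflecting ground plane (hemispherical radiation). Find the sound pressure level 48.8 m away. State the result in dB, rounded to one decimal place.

60.2 dB

Free-field hemispherical radiation: L_p = L_w − 10·log₁₀(2π·r²), r = 48.8 m.
2π·r² = 1.496e+04 m², 10·log₁₀ of that is 41.750 dB.
L_p = 102 − 41.750 = 60.25 dB.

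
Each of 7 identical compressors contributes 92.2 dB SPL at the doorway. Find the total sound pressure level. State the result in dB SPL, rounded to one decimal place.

100.7 dB SPL

With 7 equal, uncorrelated contributions the intensity is 7× that of one unit, giving a rise of 10·log₁₀ 7.
L_total = 92.2 + 10·log₁₀(7) = 92.2 + 8.451 = 100.65 dB SPL.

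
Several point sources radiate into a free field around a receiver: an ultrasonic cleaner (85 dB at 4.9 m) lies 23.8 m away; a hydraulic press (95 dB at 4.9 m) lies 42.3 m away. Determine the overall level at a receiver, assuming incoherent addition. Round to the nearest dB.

77 dB

Propagate each source to the receiver with L = L_ref − 20·log₁₀(r/r_ref), then add intensities.
ultrasonic cleaner: 85 − 20·log₁₀(23.8/4.9) = 85 − 13.73 = 71.27 dB.
hydraulic press: 95 − 20·log₁₀(42.3/4.9) = 95 − 18.72 = 76.28 dB.
Σ 10^(L/10) = 5.584e+07 → L_total = 10·log₁₀(5.584e+07) = 77.47 dB.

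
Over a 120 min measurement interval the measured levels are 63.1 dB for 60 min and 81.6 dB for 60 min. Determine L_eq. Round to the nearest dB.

Weight each interval's intensity by its duration and average over T = 120 min:
Σ tᵢ·10^(Lᵢ/10) = 60·10^(63.1/10) + 60·10^(81.6/10) = 8.795e+09.
L_eq = 10·log₁₀(8.795e+09/120) = 78.65 dB.

79 dB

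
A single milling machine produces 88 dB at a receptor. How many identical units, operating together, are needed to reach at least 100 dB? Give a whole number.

N identical sources give L₁ + 10·log₁₀ N, so require 10·log₁₀ N ≥ 100 − 88 = 12.0 dB.
N ≥ 10^(12.0/10) = 15.849, so N = 16.

16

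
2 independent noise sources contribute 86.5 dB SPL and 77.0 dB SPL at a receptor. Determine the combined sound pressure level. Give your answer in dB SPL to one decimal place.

87.0 dB SPL

For uncorrelated sources the intensities add, so convert each level to linear form, sum, and take 10·log₁₀ of the total.
Σ 10^(L/10) = 10^(86.5/10) + 10^(77.0/10) = 4.968e+08.
L_total = 10·log₁₀(4.968e+08) = 86.96 dB SPL.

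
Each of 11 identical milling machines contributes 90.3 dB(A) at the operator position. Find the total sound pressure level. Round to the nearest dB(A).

101 dB(A)

With 11 equal, uncorrelated contributions the intensity is 11× that of one unit, giving a rise of 10·log₁₀ 11.
L_total = 90.3 + 10·log₁₀(11) = 90.3 + 10.414 = 100.71 dB(A).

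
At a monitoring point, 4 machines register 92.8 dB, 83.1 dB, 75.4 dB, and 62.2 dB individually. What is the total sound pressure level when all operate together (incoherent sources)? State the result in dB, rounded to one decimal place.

For uncorrelated sources the intensities add, so convert each level to linear form, sum, and take 10·log₁₀ of the total.
Σ 10^(L/10) = 10^(92.8/10) + 10^(83.1/10) + 10^(75.4/10) + 10^(62.2/10) = 2.146e+09.
L_total = 10·log₁₀(2.146e+09) = 93.32 dB.

93.3 dB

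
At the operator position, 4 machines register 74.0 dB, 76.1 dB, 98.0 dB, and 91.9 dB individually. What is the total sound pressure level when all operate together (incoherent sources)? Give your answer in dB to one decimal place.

99.0 dB

Incoherent sources combine by intensity addition: L_total = 10·log₁₀(Σ 10^(L_i/10)).
Σ 10^(L/10) = 10^(74.0/10) + 10^(76.1/10) + 10^(98.0/10) + 10^(91.9/10) = 7.924e+09.
L_total = 10·log₁₀(7.924e+09) = 98.99 dB.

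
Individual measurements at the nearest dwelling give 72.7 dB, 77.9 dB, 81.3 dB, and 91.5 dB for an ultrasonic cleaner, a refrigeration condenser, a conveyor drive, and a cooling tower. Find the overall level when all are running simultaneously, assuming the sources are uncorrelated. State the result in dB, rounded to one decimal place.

Incoherent sources combine by intensity addition: L_total = 10·log₁₀(Σ 10^(L_i/10)).
Σ 10^(L/10) = 10^(72.7/10) + 10^(77.9/10) + 10^(81.3/10) + 10^(91.5/10) = 1.628e+09.
L_total = 10·log₁₀(1.628e+09) = 92.12 dB.

92.1 dB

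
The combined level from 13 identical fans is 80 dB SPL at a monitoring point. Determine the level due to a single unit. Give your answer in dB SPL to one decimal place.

68.9 dB SPL

Dividing the total intensity by 13 lowers the level by 10·log₁₀ 13 = 11.139 dB: L₁ = 80 − 11.139.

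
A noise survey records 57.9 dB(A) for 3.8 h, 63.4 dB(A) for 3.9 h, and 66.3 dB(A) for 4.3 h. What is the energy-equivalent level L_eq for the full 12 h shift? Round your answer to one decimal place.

The energy average is taken in the linear domain: L_eq = 10·log₁₀[(Σ tᵢ·10^(Lᵢ/10))/T], T = 12 h.
Σ tᵢ·10^(Lᵢ/10) = 3.8·10^(57.9/10) + 3.9·10^(63.4/10) + 4.3·10^(66.3/10) = 2.922e+07.
L_eq = 10·log₁₀(2.922e+07/12) = 63.86 dB(A).

63.9 dB(A)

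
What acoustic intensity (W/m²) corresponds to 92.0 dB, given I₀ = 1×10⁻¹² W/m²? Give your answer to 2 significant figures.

I/I₀ = 10^(92.0/10) = 1.585e+09, so I = 1.585e+09 × 10⁻¹² W/m².

0.0016 W/m²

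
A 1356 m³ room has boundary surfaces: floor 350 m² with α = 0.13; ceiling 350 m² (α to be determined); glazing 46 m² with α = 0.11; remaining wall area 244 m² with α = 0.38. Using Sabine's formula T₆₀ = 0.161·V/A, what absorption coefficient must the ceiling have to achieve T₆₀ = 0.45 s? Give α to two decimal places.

0.98

Required total absorption A = 0.161·1356/0.45 = 485.15 m².
Absorption from the other surfaces = 350·0.13 + 46·0.11 + 244·0.38 = 143.28 m², so the ceiling must supply 341.87 m² over 350 m².
α = 341.87/350 = 0.977.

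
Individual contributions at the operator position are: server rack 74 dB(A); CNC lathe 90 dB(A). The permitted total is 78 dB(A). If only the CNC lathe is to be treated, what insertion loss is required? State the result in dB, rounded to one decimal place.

14.2 dB

Everything except the CNC lathe sums to 10^(74/10) = 2.512e+07 in linear terms, 74.00 dB(A).
The limit corresponds to 10^(78/10) = 6.310e+07; subtracting the fixed part leaves 3.798e+07 for the CNC lathe, i.e. 75.80 dB(A).
Required insertion loss = 90 − 75.80 = 14.20 dB.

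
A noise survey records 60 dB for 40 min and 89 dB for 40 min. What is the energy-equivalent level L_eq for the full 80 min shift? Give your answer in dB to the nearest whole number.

86 dB

The energy average is taken in the linear domain: L_eq = 10·log₁₀[(Σ tᵢ·10^(Lᵢ/10))/T], T = 80 min.
Σ tᵢ·10^(Lᵢ/10) = 40·10^(60/10) + 40·10^(89/10) = 3.181e+10.
L_eq = 10·log₁₀(3.181e+10/80) = 86.00 dB.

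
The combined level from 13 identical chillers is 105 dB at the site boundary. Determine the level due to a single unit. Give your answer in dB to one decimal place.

For N identical incoherent sources L_total = L₁ + 10·log₁₀ N, so L₁ = 105 − 10·log₁₀(13) = 105 − 11.139.

93.9 dB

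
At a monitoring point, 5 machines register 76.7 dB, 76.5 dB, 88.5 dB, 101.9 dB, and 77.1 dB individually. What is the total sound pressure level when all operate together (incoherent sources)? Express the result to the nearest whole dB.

102 dB

Incoherent sources combine by intensity addition: L_total = 10·log₁₀(Σ 10^(L_i/10)).
Σ 10^(L/10) = 10^(76.7/10) + 10^(76.5/10) + 10^(88.5/10) + 10^(101.9/10) + 10^(77.1/10) = 1.634e+10.
L_total = 10·log₁₀(1.634e+10) = 102.13 dB.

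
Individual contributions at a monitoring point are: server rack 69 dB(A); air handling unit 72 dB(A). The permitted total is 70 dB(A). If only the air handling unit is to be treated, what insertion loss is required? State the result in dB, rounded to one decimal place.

The untreated sources together contribute 10^(69/10) = 7.943e+06, i.e. 69.00 dB(A).
The limit corresponds to 10^(70/10) = 1.000e+07; subtracting the fixed part leaves 2.057e+06 for the air handling unit, i.e. 63.13 dB(A).
So the air handling unit must be reduced from 72 to 63.13 dB(A): IL = 8.87 dB.

8.9 dB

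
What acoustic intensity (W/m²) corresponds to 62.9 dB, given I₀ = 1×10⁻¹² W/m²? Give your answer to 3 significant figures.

I/I₀ = 10^(62.9/10) = 1.95e+06, so I = 1.95e+06 × 10⁻¹² W/m².

1.95e-06 W/m²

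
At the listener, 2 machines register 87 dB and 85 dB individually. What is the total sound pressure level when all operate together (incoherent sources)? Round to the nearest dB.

89 dB

Incoherent sources combine by intensity addition: L_total = 10·log₁₀(Σ 10^(L_i/10)).
Σ 10^(L/10) = 10^(87/10) + 10^(85/10) = 8.174e+08.
L_total = 10·log₁₀(8.174e+08) = 89.12 dB.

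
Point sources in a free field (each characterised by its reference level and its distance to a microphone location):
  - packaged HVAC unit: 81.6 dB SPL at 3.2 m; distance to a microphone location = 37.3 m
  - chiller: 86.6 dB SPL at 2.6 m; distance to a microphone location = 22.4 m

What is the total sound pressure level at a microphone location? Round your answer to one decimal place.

First find each source's level at the receiver (point-source: −20·log₁₀(r/r_ref)), then combine on an intensity basis.
packaged HVAC unit: 81.6 − 20·log₁₀(37.3/3.2) = 81.6 − 21.33 = 60.27 dB SPL.
chiller: 86.6 − 20·log₁₀(22.4/2.6) = 86.6 − 18.71 = 67.89 dB SPL.
Σ 10^(L/10) = 7.222e+06 → L_total = 10·log₁₀(7.222e+06) = 68.59 dB SPL.

68.6 dB SPL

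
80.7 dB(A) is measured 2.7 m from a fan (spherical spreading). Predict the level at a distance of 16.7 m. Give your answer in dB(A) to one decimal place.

Spherical spreading from a point source gives a 20·log₁₀(r₂/r₁) drop.
L₂ = 80.7 − 20·log₁₀(16.7/2.7) = 80.7 − 15.827 = 64.87 dB(A).

64.9 dB(A)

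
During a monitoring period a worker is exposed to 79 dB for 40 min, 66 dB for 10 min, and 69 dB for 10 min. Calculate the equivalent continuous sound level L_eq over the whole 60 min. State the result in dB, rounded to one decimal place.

77.4 dB

L_eq = 10·log₁₀[(1/T)·Σ tᵢ·10^(Lᵢ/10)] with T = 60 min.
Σ tᵢ·10^(Lᵢ/10) = 40·10^(79/10) + 10·10^(66/10) + 10·10^(69/10) = 3.297e+09.
L_eq = 10·log₁₀(3.297e+09/60) = 77.40 dB.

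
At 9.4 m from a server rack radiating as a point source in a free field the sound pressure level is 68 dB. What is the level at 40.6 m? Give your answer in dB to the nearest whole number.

Spherical spreading from a point source gives a 20·log₁₀(r₂/r₁) drop.
L₂ = 68 − 20·log₁₀(40.6/9.4) = 68 − 12.708 = 55.29 dB.

55 dB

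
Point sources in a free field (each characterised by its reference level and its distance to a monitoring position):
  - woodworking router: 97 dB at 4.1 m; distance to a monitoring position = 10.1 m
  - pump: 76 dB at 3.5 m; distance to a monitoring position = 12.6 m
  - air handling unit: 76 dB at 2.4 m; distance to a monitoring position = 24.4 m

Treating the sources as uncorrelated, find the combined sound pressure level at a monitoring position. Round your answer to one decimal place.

89.2 dB

Propagate each source to the receiver with L = L_ref − 20·log₁₀(r/r_ref), then add intensities.
woodworking router: 97 − 20·log₁₀(10.1/4.1) = 97 − 7.83 = 89.17 dB.
pump: 76 − 20·log₁₀(12.6/3.5) = 76 − 11.13 = 64.87 dB.
air handling unit: 76 − 20·log₁₀(24.4/2.4) = 76 − 20.14 = 55.86 dB.
Σ 10^(L/10) = 8.294e+08 → L_total = 10·log₁₀(8.294e+08) = 89.19 dB.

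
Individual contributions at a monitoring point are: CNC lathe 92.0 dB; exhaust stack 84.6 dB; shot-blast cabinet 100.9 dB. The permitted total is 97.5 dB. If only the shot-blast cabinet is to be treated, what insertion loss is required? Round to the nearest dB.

Everything except the shot-blast cabinet sums to 10^(92.0/10) + 10^(84.6/10) = 1.873e+09 in linear terms, 92.73 dB.
The limit corresponds to 10^(97.5/10) = 5.623e+09; subtracting the fixed part leaves 3.750e+09 for the shot-blast cabinet, i.e. 95.74 dB.
Required insertion loss = 100.9 − 95.74 = 5.16 dB.

5 dB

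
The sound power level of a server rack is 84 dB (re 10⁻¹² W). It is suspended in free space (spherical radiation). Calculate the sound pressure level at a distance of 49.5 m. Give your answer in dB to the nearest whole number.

39 dB

L_p = L_w − 10·log₁₀(4π·r²) with r = 49.5 m.
4π·r² = 3.079e+04 m², 10·log₁₀ of that is 44.884 dB.
L_p = 84 − 44.884 = 39.12 dB.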